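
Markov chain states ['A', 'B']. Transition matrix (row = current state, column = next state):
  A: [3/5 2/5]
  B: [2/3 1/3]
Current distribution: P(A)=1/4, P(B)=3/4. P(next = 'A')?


P(next=A) = Σᵢ P(now=i)×P(i→A)
= 1/4×3/5 + 3/4×2/3
= 3/20 + 1/2 = 13/20

P = 13/20 ≈ 0.6500


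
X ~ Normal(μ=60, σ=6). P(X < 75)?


z = (75-60)/6 = 2.5
P(Z < 2.5) = 0.9938

P(X < 75) ≈ 0.9938


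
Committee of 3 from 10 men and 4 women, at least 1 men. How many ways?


Count by #men:
  1M,2W: C(10,1)×C(4,2)=60
  2M,1W: C(10,2)×C(4,1)=180
  3M,0W: C(10,3)×C(4,0)=120
Total = 360

360


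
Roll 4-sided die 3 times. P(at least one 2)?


P(no 2)^3 = (3/4)^3 = 27/64
P(≥1) = 1 - 27/64 = 37/64

P = 37/64 ≈ 57.81%


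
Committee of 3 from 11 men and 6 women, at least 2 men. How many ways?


Count by #men:
  2M,1W: C(11,2)×C(6,1)=330
  3M,0W: C(11,3)×C(6,0)=165
Total = 495

495


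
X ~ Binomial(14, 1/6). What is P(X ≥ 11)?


P(X ≥ 11) = Σ P(X=i) for i=11..14
P(X=11) = 11375/19591041024
P(X=12) = 2275/78364164096
P(X=13) = 35/39182082048
P(X=14) = 1/78364164096
Sum = 23923/39182082048

P(X ≥ 11) = 23923/39182082048 ≈ 0.00%


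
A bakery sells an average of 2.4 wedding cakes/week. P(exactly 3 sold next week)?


Poisson(λ=2.4): P(X=3) = e^(-λ)×λ^k/k!
= e^(-2.4) × 2.4^3 / 3!
≈ 0.09071795329 × 13.824 / 6 ≈ 0.209014

P(X=3) ≈ 0.209014 ≈ 20.90%


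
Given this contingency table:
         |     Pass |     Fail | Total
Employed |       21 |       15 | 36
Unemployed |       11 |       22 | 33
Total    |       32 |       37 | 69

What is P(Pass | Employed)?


P(Pass | Employed) = 21/(21+15) = 21/36 = 7/12

P(Pass|Employed) = 7/12 ≈ 58.33%


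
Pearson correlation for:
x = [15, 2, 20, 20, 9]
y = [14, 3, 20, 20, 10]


n=5, Σx=66, Σy=67, Σxy=1106, Σx²=1110, Σy²=1105
r = (5×1106 - 66×67)/√((5×1110 - 66²)(5×1105 - 67²))
= 1108/√(1194×1036) = 1108/√1236984 ≈ 1108/1112.1978 ≈ 0.9962

r ≈ 0.9962


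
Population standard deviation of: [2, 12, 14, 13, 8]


Mean = 49/5
  (2-49/5)²=1521/25
  (12-49/5)²=121/25
  (14-49/5)²=441/25
  (13-49/5)²=256/25
  (8-49/5)²=81/25
Σ(x-μ)² = 484/5
σ² = (484/5)/5 = 484/25

σ = √(484/25) ≈ 4.4000


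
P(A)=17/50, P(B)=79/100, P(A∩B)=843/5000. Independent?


P(A)×P(B) = 1343/5000
P(A∩B) = 843/5000
Not equal → NOT independent

No, not independent


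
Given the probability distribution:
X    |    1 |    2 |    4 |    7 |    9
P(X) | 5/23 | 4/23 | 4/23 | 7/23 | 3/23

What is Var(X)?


E[X] = 105/23
E[X²] = 671/23
Var(X) = E[X²] - (E[X])² = 671/23 - 11025/529 = 4408/529

Var(X) = 4408/529 ≈ 8.3327


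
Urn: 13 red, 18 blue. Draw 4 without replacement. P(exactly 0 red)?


Hypergeometric: C(13,0)×C(18,4)/C(31,4)
= 1×3060/31465 = 612/6293

P(X=0) = 612/6293 ≈ 9.73%


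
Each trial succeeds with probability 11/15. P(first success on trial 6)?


Geometric: P(X=6) = (1-p)^(k-1)×p = (4/15)^5×11/15 = 11264/11390625

P(X=6) = 11264/11390625 ≈ 0.10%


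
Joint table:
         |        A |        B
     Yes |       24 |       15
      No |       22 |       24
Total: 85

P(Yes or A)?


P(Yes∨A) = P(Yes) + P(A) - P(Yes∧A)
= (39 + 46 - 24)/85 = 61/85

P = 61/85 ≈ 71.76%


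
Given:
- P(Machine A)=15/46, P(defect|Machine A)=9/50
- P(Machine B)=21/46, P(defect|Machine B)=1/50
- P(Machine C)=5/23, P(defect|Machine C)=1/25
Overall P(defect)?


P(B) = Σ P(B|Aᵢ)×P(Aᵢ)
  9/50×15/46 = 27/460
  1/50×21/46 = 21/2300
  1/25×5/23 = 1/115
Sum = 44/575

P(defect) = 44/575 ≈ 7.65%


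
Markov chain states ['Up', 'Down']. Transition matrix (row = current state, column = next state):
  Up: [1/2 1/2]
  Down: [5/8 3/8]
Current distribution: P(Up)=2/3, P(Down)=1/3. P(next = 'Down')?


P(next=Down) = Σᵢ P(now=i)×P(i→Down)
= 2/3×1/2 + 1/3×3/8
= 1/3 + 1/8 = 11/24

P = 11/24 ≈ 0.4583


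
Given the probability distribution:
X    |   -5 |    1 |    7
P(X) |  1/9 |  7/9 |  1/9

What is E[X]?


E[X] = Σ x·P(X=x)
= (-5)×(1/9) + (1)×(7/9) + (7)×(1/9)
= 1

E[X] = 1


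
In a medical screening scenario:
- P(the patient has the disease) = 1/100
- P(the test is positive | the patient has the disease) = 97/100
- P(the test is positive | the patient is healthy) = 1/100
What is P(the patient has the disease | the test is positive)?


Using Bayes' theorem:
P(A|B) = P(B|A)·P(A) / P(B)

P(the test is positive) = 97/100 × 1/100 + 1/100 × 99/100
= 97/10000 + 99/10000 = 49/2500

P(the patient has the disease|the test is positive) = (97/10000) / (49/2500) = 97/196

P(the patient has the disease|the test is positive) = 97/196 ≈ 49.49%


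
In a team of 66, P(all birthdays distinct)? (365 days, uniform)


P(all different) = Π(365-i)/365 for i=0..65
= (365/365)×(364/365)×...×(300/365)
= 0.001904

P ≈ 0.0019 ≈ 0.19%


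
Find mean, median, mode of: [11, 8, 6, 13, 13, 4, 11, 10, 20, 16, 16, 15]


Sorted: [4, 6, 8, 10, 11, 11, 13, 13, 15, 16, 16, 20]
Mean = 143/12
Median = 12
Freq: {11: 2, 8: 1, 6: 1, 13: 2, 4: 1, 10: 1, 20: 1, 16: 2, 15: 1}
Mode: [11, 13, 16]

Mean=143/12, Median=12, Mode=[11, 13, 16]


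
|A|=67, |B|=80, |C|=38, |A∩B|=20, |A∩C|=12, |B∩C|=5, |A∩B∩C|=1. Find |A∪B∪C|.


|A∪B∪C| = 67+80+38-20-12-5+1 = 149

|A∪B∪C| = 149


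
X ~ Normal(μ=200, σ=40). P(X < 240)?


z = (240-200)/40 = 1.0
P(Z < 1.0) = 0.8413

P(X < 240) ≈ 0.8413


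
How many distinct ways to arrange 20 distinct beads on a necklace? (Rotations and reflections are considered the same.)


Free circular arrangements: rotations and reflections both identified.
(n-1)!/2 = 19!/2 = 121645100408832000/2 = 60822550204416000

60822550204416000


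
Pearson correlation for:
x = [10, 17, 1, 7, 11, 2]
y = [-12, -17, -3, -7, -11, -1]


n=6, Σx=48, Σy=-51, Σxy=-584, Σx²=564, Σy²=613
r = (6×(-584) - 48×(-51))/√((6×564 - 48²)(6×613 - (-51)²))
= -1056/√(1080×1077) = -1056/√1163160 ≈ -1056/1078.4990 ≈ -0.9791

r ≈ -0.9791


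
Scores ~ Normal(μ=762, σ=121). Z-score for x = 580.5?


z = (x - μ)/σ = (580.5 - 762)/121 = -1.5

z = -1.5


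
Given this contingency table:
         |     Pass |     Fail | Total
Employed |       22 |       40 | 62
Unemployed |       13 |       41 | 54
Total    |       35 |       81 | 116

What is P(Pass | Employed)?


P(Pass | Employed) = 22/(22+40) = 22/62 = 11/31

P(Pass|Employed) = 11/31 ≈ 35.48%


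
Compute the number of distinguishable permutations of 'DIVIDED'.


Letters: 7, freq: {'D': 3, 'I': 2, 'V': 1, 'E': 1}
7!/(3!×2!×1!×1!) = 5040/12 = 420

420


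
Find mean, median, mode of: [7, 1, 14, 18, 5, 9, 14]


Sorted: [1, 5, 7, 9, 14, 14, 18]
Mean = 68/7
Median = 9
Freq: {7: 1, 1: 1, 14: 2, 18: 1, 5: 1, 9: 1}
Mode: [14]

Mean=68/7, Median=9, Mode=14


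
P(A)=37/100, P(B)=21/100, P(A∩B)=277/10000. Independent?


P(A)×P(B) = 777/10000
P(A∩B) = 277/10000
Not equal → NOT independent

No, not independent


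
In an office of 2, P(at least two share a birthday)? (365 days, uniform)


P(all different) = Π(365-i)/365 for i=0..1
= 0.997260
P(match) = 1 - 0.997260 = 0.002740

P ≈ 0.0027 ≈ 0.27%


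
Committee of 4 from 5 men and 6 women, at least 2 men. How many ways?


Count by #men:
  2M,2W: C(5,2)×C(6,2)=150
  3M,1W: C(5,3)×C(6,1)=60
  4M,0W: C(5,4)×C(6,0)=5
Total = 215

215


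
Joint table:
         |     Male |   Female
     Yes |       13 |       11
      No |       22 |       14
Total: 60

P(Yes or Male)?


P(Yes∨Male) = P(Yes) + P(Male) - P(Yes∧Male)
= (24 + 35 - 13)/60 = 46/60 = 23/30

P = 23/30 ≈ 76.67%


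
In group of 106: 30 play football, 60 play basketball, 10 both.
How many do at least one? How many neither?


|A∪B| = 30+60-10 = 80
Neither = 106-80 = 26

At least one: 80; Neither: 26


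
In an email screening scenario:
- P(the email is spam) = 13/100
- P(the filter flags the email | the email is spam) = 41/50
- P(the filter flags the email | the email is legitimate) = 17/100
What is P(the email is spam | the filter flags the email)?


Using Bayes' theorem:
P(A|B) = P(B|A)·P(A) / P(B)

P(the filter flags the email) = 41/50 × 13/100 + 17/100 × 87/100
= 533/5000 + 1479/10000 = 509/2000

P(the email is spam|the filter flags the email) = (533/5000) / (509/2000) = 1066/2545

P(the email is spam|the filter flags the email) = 1066/2545 ≈ 41.89%


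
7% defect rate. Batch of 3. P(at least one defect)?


P(all good) = (93/100)^3 = 804357/1000000
P(≥1 defect) = 195643/1000000

P = 195643/1000000 ≈ 19.56%


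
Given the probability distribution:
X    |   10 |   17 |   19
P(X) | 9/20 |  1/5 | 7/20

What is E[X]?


E[X] = Σ x·P(X=x)
= (10)×(9/20) + (17)×(1/5) + (19)×(7/20)
= 291/20

E[X] = 291/20


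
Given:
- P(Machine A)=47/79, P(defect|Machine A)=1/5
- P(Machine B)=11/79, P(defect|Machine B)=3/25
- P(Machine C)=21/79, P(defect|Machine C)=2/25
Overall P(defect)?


P(B) = Σ P(B|Aᵢ)×P(Aᵢ)
  1/5×47/79 = 47/395
  3/25×11/79 = 33/1975
  2/25×21/79 = 42/1975
Sum = 62/395

P(defect) = 62/395 ≈ 15.70%


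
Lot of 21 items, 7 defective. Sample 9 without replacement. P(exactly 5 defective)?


Hypergeometric: C(7,5)×C(14,4)/C(21,9)
= 21×1001/293930 = 231/3230

P(X=5) = 231/3230 ≈ 7.15%


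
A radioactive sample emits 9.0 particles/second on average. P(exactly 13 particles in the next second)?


Poisson(λ=9.0): P(X=13) = e^(-λ)×λ^k/k!
= e^(-9.0) × 9.0^13 / 13!
≈ 0.0001234098041 × 2.54186582833e+12 / 6227020800 ≈ 0.050376

P(X=13) ≈ 0.050376 ≈ 5.04%


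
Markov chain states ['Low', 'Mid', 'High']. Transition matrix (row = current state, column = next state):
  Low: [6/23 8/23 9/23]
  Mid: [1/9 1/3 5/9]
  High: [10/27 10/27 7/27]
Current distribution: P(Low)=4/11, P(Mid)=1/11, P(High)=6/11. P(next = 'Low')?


P(next=Low) = Σᵢ P(now=i)×P(i→Low)
= 4/11×6/23 + 1/11×1/9 + 6/11×10/27
= 24/253 + 1/99 + 20/99 = 233/759

P = 233/759 ≈ 0.3070


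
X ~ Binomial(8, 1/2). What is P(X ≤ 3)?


P(X ≤ 3) = Σ P(X=i) for i=0..3
P(X=0) = 1/256
P(X=1) = 1/32
P(X=2) = 7/64
P(X=3) = 7/32
Sum = 93/256

P(X ≤ 3) = 93/256 ≈ 36.33%


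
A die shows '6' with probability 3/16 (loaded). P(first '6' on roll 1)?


Geometric: P(X=1) = (1-p)^(k-1)×p = (13/16)^0×3/16 = 3/16

P(X=1) = 3/16 ≈ 18.75%


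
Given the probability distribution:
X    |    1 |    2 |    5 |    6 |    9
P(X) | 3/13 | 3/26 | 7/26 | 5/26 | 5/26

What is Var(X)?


E[X] = 61/13
E[X²] = 389/13
Var(X) = E[X²] - (E[X])² = 389/13 - 3721/169 = 1336/169

Var(X) = 1336/169 ≈ 7.9053


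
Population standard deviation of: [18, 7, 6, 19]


Mean = 50/4 = 25/2
  (18-25/2)²=121/4
  (7-25/2)²=121/4
  (6-25/2)²=169/4
  (19-25/2)²=169/4
Σ(x-μ)² = 145
σ² = 145/4

σ = √(145/4) ≈ 6.0208


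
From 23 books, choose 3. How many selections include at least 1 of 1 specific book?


Complement: C(23,3) - C(22,3) = 1771 - 1540 = 231

231


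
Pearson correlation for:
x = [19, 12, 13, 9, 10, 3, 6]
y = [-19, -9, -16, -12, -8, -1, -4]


n=7, Σx=72, Σy=-69, Σxy=-892, Σx²=900, Σy²=923
r = (7×(-892) - 72×(-69))/√((7×900 - 72²)(7×923 - (-69)²))
= -1276/√(1116×1700) = -1276/√1897200 ≈ -1276/1377.3888 ≈ -0.9264

r ≈ -0.9264


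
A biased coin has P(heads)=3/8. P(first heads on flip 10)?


Geometric: P(X=10) = (1-p)^(k-1)×p = (5/8)^9×3/8 = 5859375/1073741824

P(X=10) = 5859375/1073741824 ≈ 0.55%


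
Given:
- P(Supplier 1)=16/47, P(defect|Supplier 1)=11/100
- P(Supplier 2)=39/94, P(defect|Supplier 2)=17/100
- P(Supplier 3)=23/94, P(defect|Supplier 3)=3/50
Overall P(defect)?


P(B) = Σ P(B|Aᵢ)×P(Aᵢ)
  11/100×16/47 = 44/1175
  17/100×39/94 = 663/9400
  3/50×23/94 = 69/4700
Sum = 1153/9400

P(defect) = 1153/9400 ≈ 12.27%


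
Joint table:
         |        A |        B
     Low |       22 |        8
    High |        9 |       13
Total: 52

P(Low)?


P(Low) = (22+8)/52 = 30/52 = 15/26

P(Low) = 15/26 ≈ 57.69%


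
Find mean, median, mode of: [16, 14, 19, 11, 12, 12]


Sorted: [11, 12, 12, 14, 16, 19]
Mean = 84/6 = 14
Median = 13
Freq: {16: 1, 14: 1, 19: 1, 11: 1, 12: 2}
Mode: [12]

Mean=14, Median=13, Mode=12


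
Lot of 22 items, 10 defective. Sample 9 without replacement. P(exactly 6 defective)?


Hypergeometric: C(10,6)×C(12,3)/C(22,9)
= 210×220/497420 = 30/323

P(X=6) = 30/323 ≈ 9.29%


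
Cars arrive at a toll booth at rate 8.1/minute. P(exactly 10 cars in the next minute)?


Poisson(λ=8.1): P(X=10) = e^(-λ)×λ^k/k!
= e^(-8.1) × 8.1^10 / 10!
≈ 0.0003035391381 × 1215766545.91 / 3628800 ≈ 0.101696

P(X=10) ≈ 0.101696 ≈ 10.17%


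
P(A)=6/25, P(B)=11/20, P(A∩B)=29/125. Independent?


P(A)×P(B) = 33/250
P(A∩B) = 29/125
Not equal → NOT independent

No, not independent


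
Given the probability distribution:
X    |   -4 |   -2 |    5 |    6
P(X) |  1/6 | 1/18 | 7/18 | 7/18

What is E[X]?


E[X] = Σ x·P(X=x)
= (-4)×(1/6) + (-2)×(1/18) + (5)×(7/18) + (6)×(7/18)
= 7/2

E[X] = 7/2


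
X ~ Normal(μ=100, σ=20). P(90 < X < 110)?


z₁=(90-100)/20=-0.5, z₂=(110-100)/20=0.5
P = Φ(0.5) - Φ(-0.5) = 0.691462 - 0.308538 = 0.382924 ≈ 0.3829

P(90 < X < 110) ≈ 0.3829


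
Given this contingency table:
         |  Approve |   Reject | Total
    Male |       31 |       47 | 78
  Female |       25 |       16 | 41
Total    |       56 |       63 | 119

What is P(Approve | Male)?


P(Approve | Male) = 31/(31+47) = 31/78

P(Approve|Male) = 31/78 ≈ 39.74%


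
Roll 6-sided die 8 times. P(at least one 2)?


P(no 2)^8 = (5/6)^8 = 390625/1679616
P(≥1) = 1 - 390625/1679616 = 1288991/1679616

P = 1288991/1679616 ≈ 76.74%


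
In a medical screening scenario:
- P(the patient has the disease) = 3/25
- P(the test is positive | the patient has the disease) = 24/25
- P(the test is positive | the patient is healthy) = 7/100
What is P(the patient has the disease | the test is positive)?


Using Bayes' theorem:
P(A|B) = P(B|A)·P(A) / P(B)

P(the test is positive) = 24/25 × 3/25 + 7/100 × 22/25
= 72/625 + 77/1250 = 221/1250

P(the patient has the disease|the test is positive) = (72/625) / (221/1250) = 144/221

P(the patient has the disease|the test is positive) = 144/221 ≈ 65.16%


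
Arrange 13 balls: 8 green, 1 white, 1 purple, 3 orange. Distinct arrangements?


13!/(8!×1!×1!×3!) = 25740

25740


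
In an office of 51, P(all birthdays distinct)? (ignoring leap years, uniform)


P(all different) = Π(365-i)/365 for i=0..50
= (365/365)×(364/365)×...×(315/365)
= 0.025568

P ≈ 0.0256 ≈ 2.56%


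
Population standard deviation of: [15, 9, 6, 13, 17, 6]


Mean = 66/6 = 11
  (15-11)²=16
  (9-11)²=4
  (6-11)²=25
  (13-11)²=4
  (17-11)²=36
  (6-11)²=25
Σ(x-μ)² = 110
σ² = 110/6 = 55/3

σ = √(55/3) ≈ 4.2817


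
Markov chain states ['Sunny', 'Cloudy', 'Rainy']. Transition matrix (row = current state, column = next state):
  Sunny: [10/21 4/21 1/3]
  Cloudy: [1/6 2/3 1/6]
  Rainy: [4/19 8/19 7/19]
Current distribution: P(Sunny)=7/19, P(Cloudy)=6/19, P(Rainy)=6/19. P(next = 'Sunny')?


P(next=Sunny) = Σᵢ P(now=i)×P(i→Sunny)
= 7/19×10/21 + 6/19×1/6 + 6/19×4/19
= 10/57 + 1/19 + 24/361 = 319/1083

P = 319/1083 ≈ 0.2946


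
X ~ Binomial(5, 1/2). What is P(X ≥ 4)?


P(X ≥ 4) = Σ P(X=i) for i=4..5
P(X=4) = 5/32
P(X=5) = 1/32
Sum = 3/16

P(X ≥ 4) = 3/16 ≈ 18.75%


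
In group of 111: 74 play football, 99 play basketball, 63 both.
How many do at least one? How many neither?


|A∪B| = 74+99-63 = 110
Neither = 111-110 = 1

At least one: 110; Neither: 1


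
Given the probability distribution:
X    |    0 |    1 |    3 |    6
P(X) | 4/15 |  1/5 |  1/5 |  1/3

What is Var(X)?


E[X] = 14/5
E[X²] = 14
Var(X) = E[X²] - (E[X])² = 14 - 196/25 = 154/25

Var(X) = 154/25 ≈ 6.1600


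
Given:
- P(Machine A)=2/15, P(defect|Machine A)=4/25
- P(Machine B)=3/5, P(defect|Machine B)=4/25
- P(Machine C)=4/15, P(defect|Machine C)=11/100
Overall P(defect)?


P(B) = Σ P(B|Aᵢ)×P(Aᵢ)
  4/25×2/15 = 8/375
  4/25×3/5 = 12/125
  11/100×4/15 = 11/375
Sum = 11/75

P(defect) = 11/75 ≈ 14.67%


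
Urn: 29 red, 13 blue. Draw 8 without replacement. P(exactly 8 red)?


Hypergeometric: C(29,8)×C(13,0)/C(42,8)
= 4292145×1/118030185 = 7337/201761

P(X=8) = 7337/201761 ≈ 3.64%


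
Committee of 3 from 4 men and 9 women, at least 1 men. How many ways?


Count by #men:
  1M,2W: C(4,1)×C(9,2)=144
  2M,1W: C(4,2)×C(9,1)=54
  3M,0W: C(4,3)×C(9,0)=4
Total = 202

202


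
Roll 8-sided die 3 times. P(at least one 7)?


P(no 7)^3 = (7/8)^3 = 343/512
P(≥1) = 1 - 343/512 = 169/512

P = 169/512 ≈ 33.01%


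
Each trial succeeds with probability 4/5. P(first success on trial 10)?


Geometric: P(X=10) = (1-p)^(k-1)×p = (1/5)^9×4/5 = 4/9765625

P(X=10) = 4/9765625 ≈ 0.00%


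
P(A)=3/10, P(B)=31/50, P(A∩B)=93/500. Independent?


P(A)×P(B) = 93/500
P(A∩B) = 93/500
Equal ✓ → Independent

Yes, independent


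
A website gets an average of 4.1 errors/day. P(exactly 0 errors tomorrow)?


Poisson(λ=4.1): P(X=0) = e^(-λ)×λ^k/k!
= e^(-4.1) × 4.1^0 / 0!
≈ 0.0165726754 × 1 / 1 ≈ 0.016573

P(X=0) ≈ 0.016573 ≈ 1.66%


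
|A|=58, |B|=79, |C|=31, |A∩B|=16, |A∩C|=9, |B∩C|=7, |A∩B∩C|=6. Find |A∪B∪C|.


|A∪B∪C| = 58+79+31-16-9-7+6 = 142

|A∪B∪C| = 142


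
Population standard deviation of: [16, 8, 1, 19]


Mean = 44/4 = 11
  (16-11)²=25
  (8-11)²=9
  (1-11)²=100
  (19-11)²=64
Σ(x-μ)² = 198
σ² = 198/4 = 99/2

σ = √(99/2) ≈ 7.0356


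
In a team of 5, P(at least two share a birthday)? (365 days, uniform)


P(all different) = Π(365-i)/365 for i=0..4
= 0.972864
P(match) = 1 - 0.972864 = 0.027136

P ≈ 0.0271 ≈ 2.71%


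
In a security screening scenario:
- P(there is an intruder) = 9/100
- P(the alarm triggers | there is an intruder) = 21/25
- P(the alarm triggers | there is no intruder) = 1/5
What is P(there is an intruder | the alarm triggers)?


Using Bayes' theorem:
P(A|B) = P(B|A)·P(A) / P(B)

P(the alarm triggers) = 21/25 × 9/100 + 1/5 × 91/100
= 189/2500 + 91/500 = 161/625

P(there is an intruder|the alarm triggers) = (189/2500) / (161/625) = 27/92

P(there is an intruder|the alarm triggers) = 27/92 ≈ 29.35%


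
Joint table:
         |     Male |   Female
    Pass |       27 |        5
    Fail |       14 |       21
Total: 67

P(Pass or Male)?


P(Pass∨Male) = P(Pass) + P(Male) - P(Pass∧Male)
= (32 + 41 - 27)/67 = 46/67

P = 46/67 ≈ 68.66%


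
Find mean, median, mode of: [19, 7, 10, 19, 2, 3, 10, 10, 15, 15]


Sorted: [2, 3, 7, 10, 10, 10, 15, 15, 19, 19]
Mean = 110/10 = 11
Median = 10
Freq: {19: 2, 7: 1, 10: 3, 2: 1, 3: 1, 15: 2}
Mode: [10]

Mean=11, Median=10, Mode=10


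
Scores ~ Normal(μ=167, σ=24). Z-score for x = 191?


z = (x - μ)/σ = (191 - 167)/24 = 1.0

z = 1.0


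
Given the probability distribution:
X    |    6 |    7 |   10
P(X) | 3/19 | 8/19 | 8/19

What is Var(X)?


E[X] = 154/19
E[X²] = 1300/19
Var(X) = E[X²] - (E[X])² = 1300/19 - 23716/361 = 984/361

Var(X) = 984/361 ≈ 2.7258


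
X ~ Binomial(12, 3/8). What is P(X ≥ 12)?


P(X ≥ 12) = Σ P(X=i) for i=12..12
P(X=12) = 531441/68719476736
Sum = 531441/68719476736

P(X ≥ 12) = 531441/68719476736 ≈ 0.00%


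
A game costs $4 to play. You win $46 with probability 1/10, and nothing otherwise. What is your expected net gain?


E[gain] = (46-4)×1/10 + (-4)×9/10
= 21/5 - 18/5 = 3/5

Expected net gain = $3/5 ≈ $0.60


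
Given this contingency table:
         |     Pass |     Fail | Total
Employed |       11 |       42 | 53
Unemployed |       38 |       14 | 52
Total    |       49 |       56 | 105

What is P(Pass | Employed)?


P(Pass | Employed) = 11/(11+42) = 11/53

P(Pass|Employed) = 11/53 ≈ 20.75%


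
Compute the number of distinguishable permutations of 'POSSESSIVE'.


Letters: 10, freq: {'P': 1, 'O': 1, 'S': 4, 'E': 2, 'I': 1, 'V': 1}
10!/(1!×1!×4!×2!×1!×1!) = 3628800/48 = 75600

75600


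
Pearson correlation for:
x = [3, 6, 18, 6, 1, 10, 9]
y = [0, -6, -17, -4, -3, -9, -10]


n=7, Σx=53, Σy=-49, Σxy=-549, Σx²=587, Σy²=531
r = (7×(-549) - 53×(-49))/√((7×587 - 53²)(7×531 - (-49)²))
= -1246/√(1300×1316) = -1246/√1710800 ≈ -1246/1307.9755 ≈ -0.9526

r ≈ -0.9526


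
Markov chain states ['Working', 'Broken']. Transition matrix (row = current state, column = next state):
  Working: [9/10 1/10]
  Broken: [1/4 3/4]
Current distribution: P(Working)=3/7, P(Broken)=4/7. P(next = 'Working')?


P(next=Working) = Σᵢ P(now=i)×P(i→Working)
= 3/7×9/10 + 4/7×1/4
= 27/70 + 1/7 = 37/70

P = 37/70 ≈ 0.5286


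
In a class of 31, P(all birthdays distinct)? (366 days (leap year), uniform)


P(all different) = Π(366-i)/366 for i=0..30
= (366/366)×(365/366)×...×(336/366)
= 0.270541

P ≈ 0.2705 ≈ 27.05%


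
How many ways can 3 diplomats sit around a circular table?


Circular arrangements of 3 distinct objects: fix one position to break rotational symmetry.
(n-1)! = 2! = 2

2


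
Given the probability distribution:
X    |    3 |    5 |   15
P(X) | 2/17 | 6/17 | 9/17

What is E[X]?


E[X] = Σ x·P(X=x)
= (3)×(2/17) + (5)×(6/17) + (15)×(9/17)
= 171/17

E[X] = 171/17


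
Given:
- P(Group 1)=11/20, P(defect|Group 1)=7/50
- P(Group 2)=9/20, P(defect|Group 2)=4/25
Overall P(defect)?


P(B) = Σ P(B|Aᵢ)×P(Aᵢ)
  7/50×11/20 = 77/1000
  4/25×9/20 = 9/125
Sum = 149/1000

P(defect) = 149/1000 ≈ 14.90%


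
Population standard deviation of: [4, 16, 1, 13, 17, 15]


Mean = 66/6 = 11
  (4-11)²=49
  (16-11)²=25
  (1-11)²=100
  (13-11)²=4
  (17-11)²=36
  (15-11)²=16
Σ(x-μ)² = 230
σ² = 230/6 = 115/3

σ = √(115/3) ≈ 6.1914


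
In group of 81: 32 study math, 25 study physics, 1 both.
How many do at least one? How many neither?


|A∪B| = 32+25-1 = 56
Neither = 81-56 = 25

At least one: 56; Neither: 25


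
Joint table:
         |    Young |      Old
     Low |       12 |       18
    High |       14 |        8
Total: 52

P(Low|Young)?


P(Low|Young) = 12/(12+14) = 12/26 = 6/13

P = 6/13 ≈ 46.15%


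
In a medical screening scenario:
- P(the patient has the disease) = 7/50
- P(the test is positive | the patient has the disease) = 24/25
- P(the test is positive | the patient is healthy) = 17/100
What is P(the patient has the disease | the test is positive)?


Using Bayes' theorem:
P(A|B) = P(B|A)·P(A) / P(B)

P(the test is positive) = 24/25 × 7/50 + 17/100 × 43/50
= 84/625 + 731/5000 = 1403/5000

P(the patient has the disease|the test is positive) = (84/625) / (1403/5000) = 672/1403

P(the patient has the disease|the test is positive) = 672/1403 ≈ 47.90%


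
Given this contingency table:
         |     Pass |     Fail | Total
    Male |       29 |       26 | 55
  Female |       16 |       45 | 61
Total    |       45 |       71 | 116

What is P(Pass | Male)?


P(Pass | Male) = 29/(29+26) = 29/55

P(Pass|Male) = 29/55 ≈ 52.73%


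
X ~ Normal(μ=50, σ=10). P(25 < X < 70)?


z₁=(25-50)/10=-2.5, z₂=(70-50)/10=2.0
P = Φ(2.0) - Φ(-2.5) = 0.977250 - 0.006210 = 0.971040 ≈ 0.9710

P(25 < X < 70) ≈ 0.9710


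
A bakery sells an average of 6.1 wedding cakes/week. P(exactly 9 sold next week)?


Poisson(λ=6.1): P(X=9) = e^(-λ)×λ^k/k!
= e^(-6.1) × 6.1^9 / 9!
≈ 0.002242867719 × 11694146.0928 / 362880 ≈ 0.072279

P(X=9) ≈ 0.072279 ≈ 7.23%


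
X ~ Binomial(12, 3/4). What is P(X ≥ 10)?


P(X ≥ 10) = Σ P(X=i) for i=10..12
P(X=10) = 1948617/8388608
P(X=11) = 531441/4194304
P(X=12) = 531441/16777216
Sum = 6554439/16777216

P(X ≥ 10) = 6554439/16777216 ≈ 39.07%


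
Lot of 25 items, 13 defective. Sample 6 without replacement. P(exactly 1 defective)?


Hypergeometric: C(13,1)×C(12,5)/C(25,6)
= 13×792/177100 = 234/4025

P(X=1) = 234/4025 ≈ 5.81%


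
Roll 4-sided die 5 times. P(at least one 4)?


P(no 4)^5 = (3/4)^5 = 243/1024
P(≥1) = 1 - 243/1024 = 781/1024

P = 781/1024 ≈ 76.27%


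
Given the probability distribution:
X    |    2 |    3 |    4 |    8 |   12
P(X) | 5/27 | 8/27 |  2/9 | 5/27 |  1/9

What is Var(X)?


E[X] = 134/27
E[X²] = 940/27
Var(X) = E[X²] - (E[X])² = 940/27 - 17956/729 = 7424/729

Var(X) = 7424/729 ≈ 10.1838


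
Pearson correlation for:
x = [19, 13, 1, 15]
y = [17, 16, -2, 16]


n=4, Σx=48, Σy=47, Σxy=769, Σx²=756, Σy²=805
r = (4×769 - 48×47)/√((4×756 - 48²)(4×805 - 47²))
= 820/√(720×1011) = 820/√727920 ≈ 820/853.1823 ≈ 0.9611

r ≈ 0.9611


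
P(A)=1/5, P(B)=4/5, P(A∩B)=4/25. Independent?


P(A)×P(B) = 4/25
P(A∩B) = 4/25
Equal ✓ → Independent

Yes, independent


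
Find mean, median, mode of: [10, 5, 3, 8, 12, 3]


Sorted: [3, 3, 5, 8, 10, 12]
Mean = 41/6
Median = 13/2
Freq: {10: 1, 5: 1, 3: 2, 8: 1, 12: 1}
Mode: [3]

Mean=41/6, Median=13/2, Mode=3


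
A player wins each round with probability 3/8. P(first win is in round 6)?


Geometric: P(X=6) = (1-p)^(k-1)×p = (5/8)^5×3/8 = 9375/262144

P(X=6) = 9375/262144 ≈ 3.58%


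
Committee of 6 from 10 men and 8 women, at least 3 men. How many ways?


Count by #men:
  3M,3W: C(10,3)×C(8,3)=6720
  4M,2W: C(10,4)×C(8,2)=5880
  5M,1W: C(10,5)×C(8,1)=2016
  6M,0W: C(10,6)×C(8,0)=210
Total = 14826

14826


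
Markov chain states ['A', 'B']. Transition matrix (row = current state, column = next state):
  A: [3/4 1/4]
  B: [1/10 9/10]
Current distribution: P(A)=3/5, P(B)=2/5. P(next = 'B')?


P(next=B) = Σᵢ P(now=i)×P(i→B)
= 3/5×1/4 + 2/5×9/10
= 3/20 + 9/25 = 51/100

P = 51/100 ≈ 0.5100


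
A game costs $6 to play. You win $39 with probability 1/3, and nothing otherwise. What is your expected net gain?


E[gain] = (39-6)×1/3 + (-6)×2/3
= 11 - 4 = 7

Expected net gain = $7 ≈ $7.00


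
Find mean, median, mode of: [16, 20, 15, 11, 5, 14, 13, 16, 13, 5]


Sorted: [5, 5, 11, 13, 13, 14, 15, 16, 16, 20]
Mean = 128/10 = 64/5
Median = 27/2
Freq: {16: 2, 20: 1, 15: 1, 11: 1, 5: 2, 14: 1, 13: 2}
Mode: [5, 13, 16]

Mean=64/5, Median=27/2, Mode=[5, 13, 16]


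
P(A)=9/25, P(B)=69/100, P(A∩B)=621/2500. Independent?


P(A)×P(B) = 621/2500
P(A∩B) = 621/2500
Equal ✓ → Independent

Yes, independent


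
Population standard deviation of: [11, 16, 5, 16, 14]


Mean = 62/5
  (11-62/5)²=49/25
  (16-62/5)²=324/25
  (5-62/5)²=1369/25
  (16-62/5)²=324/25
  (14-62/5)²=64/25
Σ(x-μ)² = 426/5
σ² = (426/5)/5 = 426/25

σ = √(426/25) ≈ 4.1280


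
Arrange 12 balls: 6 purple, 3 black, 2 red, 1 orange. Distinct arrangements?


12!/(6!×3!×2!×1!) = 55440

55440


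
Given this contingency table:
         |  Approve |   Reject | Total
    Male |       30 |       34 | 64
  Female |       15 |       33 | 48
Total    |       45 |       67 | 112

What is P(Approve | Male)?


P(Approve | Male) = 30/(30+34) = 30/64 = 15/32

P(Approve|Male) = 15/32 ≈ 46.88%


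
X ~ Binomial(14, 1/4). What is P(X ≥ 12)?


P(X ≥ 12) = Σ P(X=i) for i=12..14
P(X=12) = 819/268435456
P(X=13) = 21/134217728
P(X=14) = 1/268435456
Sum = 431/134217728

P(X ≥ 12) = 431/134217728 ≈ 0.00%


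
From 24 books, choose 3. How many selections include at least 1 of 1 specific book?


Complement: C(24,3) - C(23,3) = 2024 - 1771 = 253

253


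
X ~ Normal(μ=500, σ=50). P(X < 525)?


z = (525-500)/50 = 0.5
P(Z < 0.5) = 0.6915

P(X < 525) ≈ 0.6915


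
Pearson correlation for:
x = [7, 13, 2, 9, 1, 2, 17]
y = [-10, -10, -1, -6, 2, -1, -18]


n=7, Σx=51, Σy=-44, Σxy=-562, Σx²=597, Σy²=566
r = (7×(-562) - 51×(-44))/√((7×597 - 51²)(7×566 - (-44)²))
= -1690/√(1578×2026) = -1690/√3197028 ≈ -1690/1788.0235 ≈ -0.9452

r ≈ -0.9452


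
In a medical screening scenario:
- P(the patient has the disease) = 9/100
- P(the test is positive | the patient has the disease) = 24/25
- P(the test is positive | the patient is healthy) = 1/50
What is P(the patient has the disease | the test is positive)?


Using Bayes' theorem:
P(A|B) = P(B|A)·P(A) / P(B)

P(the test is positive) = 24/25 × 9/100 + 1/50 × 91/100
= 54/625 + 91/5000 = 523/5000

P(the patient has the disease|the test is positive) = (54/625) / (523/5000) = 432/523

P(the patient has the disease|the test is positive) = 432/523 ≈ 82.60%


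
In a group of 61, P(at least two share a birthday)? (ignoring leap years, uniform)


P(all different) = Π(365-i)/365 for i=0..60
= 0.004911
P(match) = 1 - 0.004911 = 0.995089

P ≈ 0.9951 ≈ 99.51%


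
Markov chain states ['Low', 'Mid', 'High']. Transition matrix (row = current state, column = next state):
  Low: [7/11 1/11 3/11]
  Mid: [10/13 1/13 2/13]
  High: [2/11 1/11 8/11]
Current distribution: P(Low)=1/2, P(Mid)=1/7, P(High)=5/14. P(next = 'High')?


P(next=High) = Σᵢ P(now=i)×P(i→High)
= 1/2×3/11 + 1/7×2/13 + 5/14×8/11
= 3/22 + 2/91 + 20/77 = 837/2002

P = 837/2002 ≈ 0.4181


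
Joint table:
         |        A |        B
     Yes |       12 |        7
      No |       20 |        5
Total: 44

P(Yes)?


P(Yes) = (12+7)/44 = 19/44

P(Yes) = 19/44 ≈ 43.18%


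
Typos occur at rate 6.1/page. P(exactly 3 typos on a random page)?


Poisson(λ=6.1): P(X=3) = e^(-λ)×λ^k/k!
= e^(-6.1) × 6.1^3 / 3!
≈ 0.002242867719 × 226.981 / 6 ≈ 0.084848

P(X=3) ≈ 0.084848 ≈ 8.48%


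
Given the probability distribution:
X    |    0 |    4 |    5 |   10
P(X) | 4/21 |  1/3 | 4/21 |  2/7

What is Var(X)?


E[X] = 36/7
E[X²] = 116/3
Var(X) = E[X²] - (E[X])² = 116/3 - 1296/49 = 1796/147

Var(X) = 1796/147 ≈ 12.2177


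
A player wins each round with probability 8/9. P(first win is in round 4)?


Geometric: P(X=4) = (1-p)^(k-1)×p = (1/9)^3×8/9 = 8/6561

P(X=4) = 8/6561 ≈ 0.12%


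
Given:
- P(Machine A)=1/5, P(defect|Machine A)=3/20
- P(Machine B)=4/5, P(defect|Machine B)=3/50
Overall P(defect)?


P(B) = Σ P(B|Aᵢ)×P(Aᵢ)
  3/20×1/5 = 3/100
  3/50×4/5 = 6/125
Sum = 39/500

P(defect) = 39/500 ≈ 7.80%


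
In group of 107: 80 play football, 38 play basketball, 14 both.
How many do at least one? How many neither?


|A∪B| = 80+38-14 = 104
Neither = 107-104 = 3

At least one: 104; Neither: 3


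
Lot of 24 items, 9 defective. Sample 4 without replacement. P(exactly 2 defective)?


Hypergeometric: C(9,2)×C(15,2)/C(24,4)
= 36×105/10626 = 90/253

P(X=2) = 90/253 ≈ 35.57%


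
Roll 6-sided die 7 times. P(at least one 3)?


P(no 3)^7 = (5/6)^7 = 78125/279936
P(≥1) = 1 - 78125/279936 = 201811/279936

P = 201811/279936 ≈ 72.09%


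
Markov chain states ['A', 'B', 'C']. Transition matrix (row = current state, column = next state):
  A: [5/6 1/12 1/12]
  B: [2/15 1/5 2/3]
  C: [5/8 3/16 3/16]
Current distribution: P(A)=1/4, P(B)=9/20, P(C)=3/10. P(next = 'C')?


P(next=C) = Σᵢ P(now=i)×P(i→C)
= 1/4×1/12 + 9/20×2/3 + 3/10×3/16
= 1/48 + 3/10 + 9/160 = 181/480

P = 181/480 ≈ 0.3771


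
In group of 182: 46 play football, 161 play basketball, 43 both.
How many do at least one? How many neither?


|A∪B| = 46+161-43 = 164
Neither = 182-164 = 18

At least one: 164; Neither: 18


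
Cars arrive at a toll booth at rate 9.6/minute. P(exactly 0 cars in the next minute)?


Poisson(λ=9.6): P(X=0) = e^(-λ)×λ^k/k!
= e^(-9.6) × 9.6^0 / 0!
≈ 6.772873649e-05 × 1 / 1 ≈ 0.000068

P(X=0) ≈ 0.000068 ≈ 0.01%


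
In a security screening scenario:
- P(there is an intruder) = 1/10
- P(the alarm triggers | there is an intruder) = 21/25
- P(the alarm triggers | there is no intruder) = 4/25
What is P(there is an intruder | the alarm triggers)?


Using Bayes' theorem:
P(A|B) = P(B|A)·P(A) / P(B)

P(the alarm triggers) = 21/25 × 1/10 + 4/25 × 9/10
= 21/250 + 18/125 = 57/250

P(there is an intruder|the alarm triggers) = (21/250) / (57/250) = 7/19

P(there is an intruder|the alarm triggers) = 7/19 ≈ 36.84%


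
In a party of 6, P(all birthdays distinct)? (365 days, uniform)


P(all different) = Π(365-i)/365 for i=0..5
= (365/365)×(364/365)×...×(360/365)
= 0.959538

P ≈ 0.9595 ≈ 95.95%


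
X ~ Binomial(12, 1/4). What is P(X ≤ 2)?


P(X ≤ 2) = Σ P(X=i) for i=0..2
P(X=0) = 531441/16777216
P(X=1) = 531441/4194304
P(X=2) = 1948617/8388608
Sum = 6554439/16777216

P(X ≤ 2) = 6554439/16777216 ≈ 39.07%


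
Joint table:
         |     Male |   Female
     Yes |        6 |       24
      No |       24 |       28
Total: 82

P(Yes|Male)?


P(Yes|Male) = 6/(6+24) = 6/30 = 1/5

P = 1/5 ≈ 20.00%


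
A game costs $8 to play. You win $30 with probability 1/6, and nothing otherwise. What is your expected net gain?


E[gain] = (30-8)×1/6 + (-8)×5/6
= 11/3 - 20/3 = -3

Expected net gain = $-3 ≈ $-3.00


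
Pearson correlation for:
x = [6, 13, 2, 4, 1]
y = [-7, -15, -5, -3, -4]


n=5, Σx=26, Σy=-34, Σxy=-263, Σx²=226, Σy²=324
r = (5×(-263) - 26×(-34))/√((5×226 - 26²)(5×324 - (-34)²))
= -431/√(454×464) = -431/√210656 ≈ -431/458.9728 ≈ -0.9391

r ≈ -0.9391


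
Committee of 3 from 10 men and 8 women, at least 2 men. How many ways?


Count by #men:
  2M,1W: C(10,2)×C(8,1)=360
  3M,0W: C(10,3)×C(8,0)=120
Total = 480

480


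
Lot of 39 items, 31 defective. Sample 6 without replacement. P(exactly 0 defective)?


Hypergeometric: C(31,0)×C(8,6)/C(39,6)
= 1×28/3262623 = 4/466089

P(X=0) = 4/466089 ≈ 0.00%


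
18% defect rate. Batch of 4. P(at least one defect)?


P(all good) = (41/50)^4 = 2825761/6250000
P(≥1 defect) = 3424239/6250000

P = 3424239/6250000 ≈ 54.79%


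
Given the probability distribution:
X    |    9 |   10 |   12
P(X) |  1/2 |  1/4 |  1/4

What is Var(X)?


E[X] = 10
E[X²] = 203/2
Var(X) = E[X²] - (E[X])² = 203/2 - 100 = 3/2

Var(X) = 3/2 ≈ 1.5000


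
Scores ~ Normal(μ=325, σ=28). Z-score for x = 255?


z = (x - μ)/σ = (255 - 325)/28 = -2.5

z = -2.5


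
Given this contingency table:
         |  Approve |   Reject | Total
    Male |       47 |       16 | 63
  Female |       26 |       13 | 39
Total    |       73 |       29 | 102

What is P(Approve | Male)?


P(Approve | Male) = 47/(47+16) = 47/63

P(Approve|Male) = 47/63 ≈ 74.60%


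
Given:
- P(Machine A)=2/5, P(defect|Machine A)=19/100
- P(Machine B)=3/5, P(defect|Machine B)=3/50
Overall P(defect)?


P(B) = Σ P(B|Aᵢ)×P(Aᵢ)
  19/100×2/5 = 19/250
  3/50×3/5 = 9/250
Sum = 14/125

P(defect) = 14/125 ≈ 11.20%


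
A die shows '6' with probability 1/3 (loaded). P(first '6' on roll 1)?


Geometric: P(X=1) = (1-p)^(k-1)×p = (2/3)^0×1/3 = 1/3

P(X=1) = 1/3 ≈ 33.33%


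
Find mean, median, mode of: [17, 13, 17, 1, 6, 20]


Sorted: [1, 6, 13, 17, 17, 20]
Mean = 74/6 = 37/3
Median = 15
Freq: {17: 2, 13: 1, 1: 1, 6: 1, 20: 1}
Mode: [17]

Mean=37/3, Median=15, Mode=17


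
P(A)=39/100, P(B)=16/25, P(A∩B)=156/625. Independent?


P(A)×P(B) = 156/625
P(A∩B) = 156/625
Equal ✓ → Independent

Yes, independent


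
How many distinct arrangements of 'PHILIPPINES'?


Letters: 11, freq: {'P': 3, 'H': 1, 'I': 3, 'L': 1, 'N': 1, 'E': 1, 'S': 1}
11!/(3!×1!×3!×1!×1!×1!×1!) = 39916800/36 = 1108800

1108800


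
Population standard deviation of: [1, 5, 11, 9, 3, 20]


Mean = 49/6
  (1-49/6)²=1849/36
  (5-49/6)²=361/36
  (11-49/6)²=289/36
  (9-49/6)²=25/36
  (3-49/6)²=961/36
  (20-49/6)²=5041/36
Σ(x-μ)² = 1421/6
σ² = (1421/6)/6 = 1421/36

σ = √(1421/36) ≈ 6.2827


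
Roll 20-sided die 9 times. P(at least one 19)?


P(no 19)^9 = (19/20)^9 = 322687697779/512000000000
P(≥1) = 1 - 322687697779/512000000000 = 189312302221/512000000000

P = 189312302221/512000000000 ≈ 36.98%


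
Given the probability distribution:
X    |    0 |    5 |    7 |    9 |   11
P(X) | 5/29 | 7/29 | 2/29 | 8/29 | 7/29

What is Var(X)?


E[X] = 198/29
E[X²] = 1768/29
Var(X) = E[X²] - (E[X])² = 1768/29 - 39204/841 = 12068/841

Var(X) = 12068/841 ≈ 14.3496


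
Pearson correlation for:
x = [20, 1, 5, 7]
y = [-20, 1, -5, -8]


n=4, Σx=33, Σy=-32, Σxy=-480, Σx²=475, Σy²=490
r = (4×(-480) - 33×(-32))/√((4×475 - 33²)(4×490 - (-32)²))
= -864/√(811×936) = -864/√759096 ≈ -864/871.2612 ≈ -0.9917

r ≈ -0.9917


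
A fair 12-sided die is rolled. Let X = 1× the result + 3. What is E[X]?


E[die] = (1+12)/2 = 13/2
E[X] = 1×13/2 + 3 = 19/2

E[X] = 19/2


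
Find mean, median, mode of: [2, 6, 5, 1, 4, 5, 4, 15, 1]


Sorted: [1, 1, 2, 4, 4, 5, 5, 6, 15]
Mean = 43/9
Median = 4
Freq: {2: 1, 6: 1, 5: 2, 1: 2, 4: 2, 15: 1}
Mode: [1, 4, 5]

Mean=43/9, Median=4, Mode=[1, 4, 5]


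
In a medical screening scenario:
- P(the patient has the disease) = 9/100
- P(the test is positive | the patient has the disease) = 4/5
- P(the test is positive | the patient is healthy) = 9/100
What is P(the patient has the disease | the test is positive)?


Using Bayes' theorem:
P(A|B) = P(B|A)·P(A) / P(B)

P(the test is positive) = 4/5 × 9/100 + 9/100 × 91/100
= 9/125 + 819/10000 = 1539/10000

P(the patient has the disease|the test is positive) = (9/125) / (1539/10000) = 80/171

P(the patient has the disease|the test is positive) = 80/171 ≈ 46.78%


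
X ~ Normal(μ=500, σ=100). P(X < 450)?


z = (450-500)/100 = -0.5
P(Z < -0.5) = 0.3085

P(X < 450) ≈ 0.3085


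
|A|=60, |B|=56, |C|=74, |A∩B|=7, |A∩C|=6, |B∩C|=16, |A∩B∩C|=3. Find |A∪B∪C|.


|A∪B∪C| = 60+56+74-7-6-16+3 = 164

|A∪B∪C| = 164


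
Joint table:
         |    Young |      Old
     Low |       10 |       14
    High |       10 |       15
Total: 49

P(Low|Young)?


P(Low|Young) = 10/(10+10) = 10/20 = 1/2

P = 1/2 ≈ 50.00%


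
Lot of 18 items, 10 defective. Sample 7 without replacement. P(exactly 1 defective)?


Hypergeometric: C(10,1)×C(8,6)/C(18,7)
= 10×28/31824 = 35/3978

P(X=1) = 35/3978 ≈ 0.88%


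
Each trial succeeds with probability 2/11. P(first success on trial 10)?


Geometric: P(X=10) = (1-p)^(k-1)×p = (9/11)^9×2/11 = 774840978/25937424601

P(X=10) = 774840978/25937424601 ≈ 2.99%


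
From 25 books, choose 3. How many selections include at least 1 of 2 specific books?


Complement: C(25,3) - C(23,3) = 2300 - 1771 = 529

529


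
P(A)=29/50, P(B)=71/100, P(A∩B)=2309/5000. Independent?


P(A)×P(B) = 2059/5000
P(A∩B) = 2309/5000
Not equal → NOT independent

No, not independent


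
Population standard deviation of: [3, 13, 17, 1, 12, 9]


Mean = 55/6
  (3-55/6)²=1369/36
  (13-55/6)²=529/36
  (17-55/6)²=2209/36
  (1-55/6)²=2401/36
  (12-55/6)²=289/36
  (9-55/6)²=1/36
Σ(x-μ)² = 1133/6
σ² = (1133/6)/6 = 1133/36

σ = √(1133/36) ≈ 5.6100


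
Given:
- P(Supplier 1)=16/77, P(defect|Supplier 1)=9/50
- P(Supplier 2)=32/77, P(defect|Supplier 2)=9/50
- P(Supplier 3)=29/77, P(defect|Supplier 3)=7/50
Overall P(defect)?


P(B) = Σ P(B|Aᵢ)×P(Aᵢ)
  9/50×16/77 = 72/1925
  9/50×32/77 = 144/1925
  7/50×29/77 = 29/550
Sum = 127/770

P(defect) = 127/770 ≈ 16.49%


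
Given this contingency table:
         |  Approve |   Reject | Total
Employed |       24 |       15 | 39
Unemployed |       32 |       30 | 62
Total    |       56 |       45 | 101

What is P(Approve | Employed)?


P(Approve | Employed) = 24/(24+15) = 24/39 = 8/13

P(Approve|Employed) = 8/13 ≈ 61.54%


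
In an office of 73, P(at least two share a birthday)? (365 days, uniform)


P(all different) = Π(365-i)/365 for i=0..72
= 0.000439
P(match) = 1 - 0.000439 = 0.999561

P ≈ 0.9996 ≈ 99.96%


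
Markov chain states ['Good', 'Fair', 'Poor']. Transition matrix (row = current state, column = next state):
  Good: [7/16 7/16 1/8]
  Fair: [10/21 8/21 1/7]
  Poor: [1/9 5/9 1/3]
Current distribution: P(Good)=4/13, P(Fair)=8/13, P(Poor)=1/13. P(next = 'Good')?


P(next=Good) = Σᵢ P(now=i)×P(i→Good)
= 4/13×7/16 + 8/13×10/21 + 1/13×1/9
= 7/52 + 80/273 + 1/117 = 1429/3276

P = 1429/3276 ≈ 0.4362
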